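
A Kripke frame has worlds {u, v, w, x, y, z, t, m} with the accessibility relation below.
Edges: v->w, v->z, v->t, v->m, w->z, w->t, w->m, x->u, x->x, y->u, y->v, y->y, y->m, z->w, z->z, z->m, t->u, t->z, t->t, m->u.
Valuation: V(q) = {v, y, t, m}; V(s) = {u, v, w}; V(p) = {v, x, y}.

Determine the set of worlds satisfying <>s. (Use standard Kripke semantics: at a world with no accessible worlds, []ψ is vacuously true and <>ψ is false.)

v, x, y, z, t, m

Let φ = <>s. Evaluate φ at each world:
  u (successors ∅): φ is false.
  v (successors {w, z, t, m}): φ is true.
  w (successors {z, t, m}): φ is false.
  x (successors {u, x}): φ is true.
  y (successors {u, v, y, m}): φ is true.
  z (successors {w, z, m}): φ is true.
  t (successors {u, z, t}): φ is true.
  m (successors {u}): φ is true.
For instance, at z:
  At z: <>s requires s at some successor in {w, z, m}.
    s holds at w, so <>s is true at z.
Satisfying worlds: {v, x, y, z, t, m}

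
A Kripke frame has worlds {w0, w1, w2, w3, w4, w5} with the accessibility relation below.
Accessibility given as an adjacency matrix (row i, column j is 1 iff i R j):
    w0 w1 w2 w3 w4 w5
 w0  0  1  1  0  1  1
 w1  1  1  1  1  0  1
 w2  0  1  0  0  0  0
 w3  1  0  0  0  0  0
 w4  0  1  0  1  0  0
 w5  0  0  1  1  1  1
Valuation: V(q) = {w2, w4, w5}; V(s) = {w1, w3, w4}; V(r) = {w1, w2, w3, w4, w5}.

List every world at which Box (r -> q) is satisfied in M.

w3

Let φ = Box (r -> q). Evaluate φ at each world:
  w0 (successors {w1, w2, w4, w5}): φ is false.
  w1 (successors {w0, w1, w2, w3, w5}): φ is false.
  w2 (successors {w1}): φ is false.
  w3 (successors {w0}): φ is true.
  w4 (successors {w1, w3}): φ is false.
  w5 (successors {w2, w3, w4, w5}): φ is false.
For instance, at w3:
  At w3: Box (r -> q) requires r -> q at every successor {w0}.
    At w0: r -> q is true.
  So Box (r -> q) is true at w3.
Satisfying worlds: {w3}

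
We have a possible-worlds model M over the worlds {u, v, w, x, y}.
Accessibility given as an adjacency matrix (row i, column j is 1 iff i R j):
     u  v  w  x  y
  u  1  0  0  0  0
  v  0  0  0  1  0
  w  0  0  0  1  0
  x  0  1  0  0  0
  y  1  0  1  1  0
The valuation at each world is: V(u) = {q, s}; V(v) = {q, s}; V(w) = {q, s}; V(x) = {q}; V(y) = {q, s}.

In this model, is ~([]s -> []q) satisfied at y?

At y: []s -> []q is true, so ~([]s -> []q) is false.
  At y: []s is false, []q is true, so []s -> []q is true.
    At y: []s requires s at every successor {u, w, x}.
      s fails at x, so []s is false at y.
    At y: []q requires q at every successor {u, w, x}.
      At u: q is true.
      At w: q is true.
      At x: q is true.
    So []q is true at y.

No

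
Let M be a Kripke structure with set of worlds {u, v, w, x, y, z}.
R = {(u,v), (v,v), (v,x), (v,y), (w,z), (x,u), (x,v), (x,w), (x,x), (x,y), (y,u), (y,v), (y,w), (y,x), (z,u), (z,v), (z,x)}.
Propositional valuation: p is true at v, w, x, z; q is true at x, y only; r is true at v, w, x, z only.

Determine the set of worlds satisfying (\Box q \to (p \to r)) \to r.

Recall that \Box ψ holds at a world iff ψ holds at every accessible world, and \Diamond ψ holds iff ψ holds at some accessible world.
Let φ = (\Box q \to (p \to r)) \to r. Evaluate φ at each world:
  u (successors {v}): φ is false.
  v (successors {v, x, y}): φ is true.
  w (successors {z}): φ is true.
  x (successors {u, v, w, x, y}): φ is true.
  y (successors {u, v, w, x}): φ is false.
  z (successors {u, v, x}): φ is true.
For instance, at u:
  At u: \Box q \to (p \to r) is true, r is false, so (\Box q \to (p \to r)) \to r is false.
    At u: \Box q is false, p \to r is true, so \Box q \to (p \to r) is true.
      At u: \Box q requires q at every successor {v}.
        q fails at v, so \Box q is false at u.
Satisfying worlds: {v, w, x, z}

v, w, x, z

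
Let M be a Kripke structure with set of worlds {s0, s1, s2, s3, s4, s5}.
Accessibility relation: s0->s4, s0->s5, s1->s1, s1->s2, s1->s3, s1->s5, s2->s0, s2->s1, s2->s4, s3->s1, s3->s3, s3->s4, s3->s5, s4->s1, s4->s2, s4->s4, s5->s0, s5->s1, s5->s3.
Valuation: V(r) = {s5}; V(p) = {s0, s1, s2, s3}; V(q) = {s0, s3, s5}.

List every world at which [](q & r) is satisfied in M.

Let φ = [](q & r). Evaluate φ at each world:
  s0 (successors {s4, s5}): φ is false.
  s1 (successors {s1, s2, s3, s5}): φ is false.
  s2 (successors {s0, s1, s4}): φ is false.
  s3 (successors {s1, s3, s4, s5}): φ is false.
  s4 (successors {s1, s2, s4}): φ is false.
  s5 (successors {s0, s1, s3}): φ is false.
For instance, at s0:
  At s0: [](q & r) requires q & r at every successor {s4, s5}.
    q & r fails at s4, so [](q & r) is false at s0.
Satisfying worlds: none.

none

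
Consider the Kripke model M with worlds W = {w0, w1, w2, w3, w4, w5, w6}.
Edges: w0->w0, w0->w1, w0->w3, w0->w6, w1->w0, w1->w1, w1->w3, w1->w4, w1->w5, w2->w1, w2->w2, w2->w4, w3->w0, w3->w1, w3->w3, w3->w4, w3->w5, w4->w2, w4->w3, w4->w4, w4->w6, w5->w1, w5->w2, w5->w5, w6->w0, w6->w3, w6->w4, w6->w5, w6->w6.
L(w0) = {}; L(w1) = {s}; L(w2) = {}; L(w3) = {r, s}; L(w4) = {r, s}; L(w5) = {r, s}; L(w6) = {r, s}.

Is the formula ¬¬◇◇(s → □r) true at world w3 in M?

At w3: ¬◇◇(s → □r) is false, so ¬¬◇◇(s → □r) is true.
  At w3: ◇◇(s → □r) is true, so ¬◇◇(s → □r) is false.
    At w3: ◇◇(s → □r) requires ◇(s → □r) at some successor in {w0, w1, w3, w4, w5}.
      ◇(s → □r) holds at w0, so ◇◇(s → □r) is true at w3.

Yes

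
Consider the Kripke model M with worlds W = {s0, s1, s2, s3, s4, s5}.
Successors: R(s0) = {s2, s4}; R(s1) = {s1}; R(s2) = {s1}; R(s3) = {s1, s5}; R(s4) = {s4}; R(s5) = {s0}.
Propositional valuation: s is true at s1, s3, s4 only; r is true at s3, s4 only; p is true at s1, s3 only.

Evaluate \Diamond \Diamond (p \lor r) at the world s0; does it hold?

Yes

At s0: \Diamond \Diamond (p \lor r) requires \Diamond (p \lor r) at some successor in {s2, s4}.
  \Diamond (p \lor r) holds at s2, so \Diamond \Diamond (p \lor r) is true at s0.
    At s2: \Diamond (p \lor r) requires p \lor r at some successor in {s1}.
      p \lor r holds at s1, so \Diamond (p \lor r) is true at s2.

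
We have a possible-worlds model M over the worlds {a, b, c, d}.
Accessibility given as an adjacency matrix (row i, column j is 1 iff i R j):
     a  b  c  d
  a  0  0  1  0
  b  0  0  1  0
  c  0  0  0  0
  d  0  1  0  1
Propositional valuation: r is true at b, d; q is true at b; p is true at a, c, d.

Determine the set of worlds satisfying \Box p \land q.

Let φ = \Box p \land q. Evaluate φ at each world:
  a (successors {c}): φ is false.
  b (successors {c}): φ is true.
  c (successors ∅): φ is false.
  d (successors {b, d}): φ is false.
For instance, at d:
  At d: \Box p is false, q is false, so \Box p \land q is false.
    At d: \Box p requires p at every successor {b, d}.
      p fails at b, so \Box p is false at d.
Satisfying worlds: {b}

b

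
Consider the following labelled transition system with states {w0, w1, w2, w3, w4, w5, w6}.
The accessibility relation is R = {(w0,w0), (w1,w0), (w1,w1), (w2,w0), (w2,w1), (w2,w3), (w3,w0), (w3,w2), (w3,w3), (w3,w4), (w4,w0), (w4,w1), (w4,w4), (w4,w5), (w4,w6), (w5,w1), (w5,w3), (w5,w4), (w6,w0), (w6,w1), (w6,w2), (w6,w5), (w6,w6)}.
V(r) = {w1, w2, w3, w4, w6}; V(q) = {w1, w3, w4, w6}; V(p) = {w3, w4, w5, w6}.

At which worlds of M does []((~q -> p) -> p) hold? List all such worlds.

Let φ = []((~q -> p) -> p). Evaluate φ at each world:
  w0 (successors {w0}): φ is true.
  w1 (successors {w0, w1}): φ is false.
  w2 (successors {w0, w1, w3}): φ is false.
  w3 (successors {w0, w2, w3, w4}): φ is true.
  w4 (successors {w0, w1, w4, w5, w6}): φ is false.
  w5 (successors {w1, w3, w4}): φ is false.
  w6 (successors {w0, w1, w2, w5, w6}): φ is false.
For instance, at w3:
  At w3: []((~q -> p) -> p) requires (~q -> p) -> p at every successor {w0, w2, w3, w4}.
    At w0: (~q -> p) -> p is true.
    At w2: (~q -> p) -> p is true.
    At w3: (~q -> p) -> p is true.
    At w4: (~q -> p) -> p is true.
  So []((~q -> p) -> p) is true at w3.
Satisfying worlds: {w0, w3}

w0, w3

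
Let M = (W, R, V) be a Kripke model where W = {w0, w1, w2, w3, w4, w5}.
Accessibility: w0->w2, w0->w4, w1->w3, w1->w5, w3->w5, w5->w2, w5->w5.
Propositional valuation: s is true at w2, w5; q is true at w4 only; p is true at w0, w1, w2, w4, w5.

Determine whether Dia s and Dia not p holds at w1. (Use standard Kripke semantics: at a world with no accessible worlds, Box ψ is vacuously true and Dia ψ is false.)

Recall that Dia ψ holds at a world iff ψ holds at some accessible world.
At w1: Dia s is true, Dia not p is true, so Dia s and Dia not p is true.
  At w1: Dia s requires s at some successor in {w3, w5}.
    s holds at w5, so Dia s is true at w1.
  At w1: Dia not p requires not p at some successor in {w3, w5}.
    not p holds at w3, so Dia not p is true at w1.

Yes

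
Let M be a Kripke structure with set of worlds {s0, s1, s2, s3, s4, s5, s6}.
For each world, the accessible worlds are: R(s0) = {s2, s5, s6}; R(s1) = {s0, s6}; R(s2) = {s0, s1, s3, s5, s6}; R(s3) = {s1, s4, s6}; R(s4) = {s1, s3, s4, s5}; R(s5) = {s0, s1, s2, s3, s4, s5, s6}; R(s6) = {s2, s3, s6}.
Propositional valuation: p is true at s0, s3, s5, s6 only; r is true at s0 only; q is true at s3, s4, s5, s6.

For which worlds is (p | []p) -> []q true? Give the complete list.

Let φ = (p | []p) -> []q. Evaluate φ at each world:
  s0 (successors {s2, s5, s6}): φ is false.
  s1 (successors {s0, s6}): φ is false.
  s2 (successors {s0, s1, s3, s5, s6}): φ is true.
  s3 (successors {s1, s4, s6}): φ is false.
  s4 (successors {s1, s3, s4, s5}): φ is true.
  s5 (successors {s0, s1, s2, s3, s4, s5, s6}): φ is false.
  s6 (successors {s2, s3, s6}): φ is false.
For instance, at s1:
  At s1: p | []p is true, []q is false, so (p | []p) -> []q is false.
    At s1: p is false, []p is true, so p | []p is true.
      At s1: []p requires p at every successor {s0, s6}.
        At s0: p is true.
        At s6: p is true.
      So []p is true at s1.
    At s1: []q requires q at every successor {s0, s6}.
      q fails at s0, so []q is false at s1.
Satisfying worlds: {s2, s4}

s2, s4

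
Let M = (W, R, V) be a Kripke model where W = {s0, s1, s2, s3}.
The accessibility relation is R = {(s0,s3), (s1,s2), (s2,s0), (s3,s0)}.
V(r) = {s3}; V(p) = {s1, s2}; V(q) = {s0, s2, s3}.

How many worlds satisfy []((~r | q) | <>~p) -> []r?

Recall that []ψ holds at a world iff ψ holds at every accessible world, and <>ψ holds iff ψ holds at some accessible world.
Let φ = []((~r | q) | <>~p) -> []r. Evaluate φ at each world:
  s0 (successors {s3}): φ is true.
  s1 (successors {s2}): φ is false.
  s2 (successors {s0}): φ is false.
  s3 (successors {s0}): φ is false.
For instance, at s0:
  At s0: []((~r | q) | <>~p) is true, []r is true, so []((~r | q) | <>~p) -> []r is true.
    At s0: []((~r | q) | <>~p) requires (~r | q) | <>~p at every successor {s3}.
      At s3: (~r | q) | <>~p is true.
    So []((~r | q) | <>~p) is true at s0.
    At s0: []r requires r at every successor {s3}.
      At s3: r is true.
    So []r is true at s0.
Satisfying worlds: {s0}

1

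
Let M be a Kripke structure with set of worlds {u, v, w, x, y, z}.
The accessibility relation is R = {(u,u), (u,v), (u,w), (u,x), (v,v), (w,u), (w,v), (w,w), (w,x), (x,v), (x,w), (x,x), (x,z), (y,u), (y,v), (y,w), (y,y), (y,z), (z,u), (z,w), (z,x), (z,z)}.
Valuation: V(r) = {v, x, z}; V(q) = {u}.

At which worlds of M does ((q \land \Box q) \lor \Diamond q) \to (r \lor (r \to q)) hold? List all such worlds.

Let φ = ((q \land \Box q) \lor \Diamond q) \to (r \lor (r \to q)). Evaluate φ at each world:
  u (successors {u, v, w, x}): φ is true.
  v (successors {v}): φ is true.
  w (successors {u, v, w, x}): φ is true.
  x (successors {v, w, x, z}): φ is true.
  y (successors {u, v, w, y, z}): φ is true.
  z (successors {u, w, x, z}): φ is true.
For instance, at u:
  At u: (q \land \Box q) \lor \Diamond q is true, r \lor (r \to q) is true, so ((q \land \Box q) \lor \Diamond q) \to (r \lor (r \to q)) is true.
    At u: q \land \Box q is false, \Diamond q is true, so (q \land \Box q) \lor \Diamond q is true.
      At u: q is true, \Box q is false, so q \land \Box q is false.
      At u: \Diamond q requires q at some successor in {u, v, w, x}.
        q holds at u, so \Diamond q is true at u.
Satisfying worlds: {u, v, w, x, y, z}

u, v, w, x, y, z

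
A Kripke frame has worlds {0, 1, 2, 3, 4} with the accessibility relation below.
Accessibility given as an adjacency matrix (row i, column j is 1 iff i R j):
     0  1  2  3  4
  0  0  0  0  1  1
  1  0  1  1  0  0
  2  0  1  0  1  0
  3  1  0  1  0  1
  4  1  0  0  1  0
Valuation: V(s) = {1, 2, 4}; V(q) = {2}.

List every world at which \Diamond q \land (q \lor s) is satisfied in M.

1

Let φ = \Diamond q \land (q \lor s). Evaluate φ at each world:
  0 (successors {3, 4}): φ is false.
  1 (successors {1, 2}): φ is true.
  2 (successors {1, 3}): φ is false.
  3 (successors {0, 2, 4}): φ is false.
  4 (successors {0, 3}): φ is false.
For instance, at 3:
  At 3: \Diamond q is true, q \lor s is false, so \Diamond q \land (q \lor s) is false.
    At 3: \Diamond q requires q at some successor in {0, 2, 4}.
      q holds at 2, so \Diamond q is true at 3.
Satisfying worlds: {1}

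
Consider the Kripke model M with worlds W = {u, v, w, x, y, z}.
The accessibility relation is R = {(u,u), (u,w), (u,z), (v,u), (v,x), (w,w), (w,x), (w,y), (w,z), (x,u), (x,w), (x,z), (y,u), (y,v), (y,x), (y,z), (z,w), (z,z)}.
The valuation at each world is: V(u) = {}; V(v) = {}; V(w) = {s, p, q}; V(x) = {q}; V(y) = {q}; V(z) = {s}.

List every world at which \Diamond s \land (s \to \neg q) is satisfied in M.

u, x, y, z

Let φ = \Diamond s \land (s \to \neg q). Evaluate φ at each world:
  u (successors {u, w, z}): φ is true.
  v (successors {u, x}): φ is false.
  w (successors {w, x, y, z}): φ is false.
  x (successors {u, w, z}): φ is true.
  y (successors {u, v, x, z}): φ is true.
  z (successors {w, z}): φ is true.
For instance, at y:
  At y: \Diamond s is true, s \to \neg q is true, so \Diamond s \land (s \to \neg q) is true.
    At y: \Diamond s requires s at some successor in {u, v, x, z}.
      s holds at z, so \Diamond s is true at y.
Satisfying worlds: {u, x, y, z}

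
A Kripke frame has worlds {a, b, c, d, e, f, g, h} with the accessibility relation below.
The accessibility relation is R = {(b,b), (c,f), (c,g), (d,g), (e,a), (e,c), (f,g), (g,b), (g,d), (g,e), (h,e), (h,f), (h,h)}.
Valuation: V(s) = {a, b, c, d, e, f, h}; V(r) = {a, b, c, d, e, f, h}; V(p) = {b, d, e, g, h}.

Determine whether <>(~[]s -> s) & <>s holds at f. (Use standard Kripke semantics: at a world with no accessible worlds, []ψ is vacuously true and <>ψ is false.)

At f: <>(~[]s -> s) is true, <>s is false, so <>(~[]s -> s) & <>s is false.
  At f: <>(~[]s -> s) requires ~[]s -> s at some successor in {g}.
    ~[]s -> s holds at g, so <>(~[]s -> s) is true at f.
      At g: ~[]s is false, s is false, so ~[]s -> s is true.
  At f: <>s requires s at some successor in {g}.
    At g: s is false.
  So <>s is false at f.

No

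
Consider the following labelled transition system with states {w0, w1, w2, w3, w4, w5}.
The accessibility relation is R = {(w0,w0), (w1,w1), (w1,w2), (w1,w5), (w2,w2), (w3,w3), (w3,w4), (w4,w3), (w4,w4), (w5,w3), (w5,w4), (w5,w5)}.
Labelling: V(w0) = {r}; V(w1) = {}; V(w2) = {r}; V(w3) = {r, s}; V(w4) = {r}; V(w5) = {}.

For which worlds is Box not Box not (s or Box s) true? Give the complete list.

Recall that Box ψ holds at a world iff ψ holds at every accessible world, and Dia ψ holds iff ψ holds at some accessible world.
Let φ = Box not Box not (s or Box s). Evaluate φ at each world:
  w0 (successors {w0}): φ is false.
  w1 (successors {w1, w2, w5}): φ is false.
  w2 (successors {w2}): φ is false.
  w3 (successors {w3, w4}): φ is true.
  w4 (successors {w3, w4}): φ is true.
  w5 (successors {w3, w4, w5}): φ is true.
For instance, at w1:
  At w1: Box not Box not (s or Box s) requires not Box not (s or Box s) at every successor {w1, w2, w5}.
    not Box not (s or Box s) fails at w1, so Box not Box not (s or Box s) is false at w1.
      At w1: Box not (s or Box s) is true, so not Box not (s or Box s) is false.
Satisfying worlds: {w3, w4, w5}

w3, w4, w5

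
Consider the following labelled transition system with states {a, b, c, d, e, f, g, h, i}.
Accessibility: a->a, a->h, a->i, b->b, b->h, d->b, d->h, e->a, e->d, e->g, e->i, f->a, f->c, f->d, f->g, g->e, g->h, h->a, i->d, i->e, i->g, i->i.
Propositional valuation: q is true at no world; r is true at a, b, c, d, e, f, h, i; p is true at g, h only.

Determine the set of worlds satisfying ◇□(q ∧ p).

Let φ = ◇□(q ∧ p). Evaluate φ at each world:
  a (successors {a, h, i}): φ is false.
  b (successors {b, h}): φ is false.
  c (successors ∅): φ is false.
  d (successors {b, h}): φ is false.
  e (successors {a, d, g, i}): φ is false.
  f (successors {a, c, d, g}): φ is true.
  g (successors {e, h}): φ is false.
  h (successors {a}): φ is false.
  i (successors {d, e, g, i}): φ is false.
For instance, at b:
  At b: ◇□(q ∧ p) requires □(q ∧ p) at some successor in {b, h}.
    At b: □(q ∧ p) is false.
    At h: □(q ∧ p) is false.
  So ◇□(q ∧ p) is false at b.
Satisfying worlds: {f}

f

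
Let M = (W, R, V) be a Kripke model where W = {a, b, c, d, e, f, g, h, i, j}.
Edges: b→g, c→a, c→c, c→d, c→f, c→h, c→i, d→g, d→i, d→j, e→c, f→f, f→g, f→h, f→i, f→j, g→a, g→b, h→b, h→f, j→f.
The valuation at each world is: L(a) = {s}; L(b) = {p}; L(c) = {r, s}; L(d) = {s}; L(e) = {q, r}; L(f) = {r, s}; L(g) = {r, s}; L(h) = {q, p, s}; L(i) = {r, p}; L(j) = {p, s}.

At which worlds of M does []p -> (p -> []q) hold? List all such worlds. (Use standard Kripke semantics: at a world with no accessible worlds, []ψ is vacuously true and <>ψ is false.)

Let φ = []p -> (p -> []q). Evaluate φ at each world:
  a (successors ∅): φ is true.
  b (successors {g}): φ is true.
  c (successors {a, c, d, f, h, i}): φ is true.
  d (successors {g, i, j}): φ is true.
  e (successors {c}): φ is true.
  f (successors {f, g, h, i, j}): φ is true.
  g (successors {a, b}): φ is true.
  h (successors {b, f}): φ is true.
  i (successors ∅): φ is true.
  j (successors {f}): φ is true.
For instance, at g:
  At g: []p is false, p -> []q is true, so []p -> (p -> []q) is true.
    At g: []p requires p at every successor {a, b}.
      p fails at a, so []p is false at g.
    At g: p is false, []q is false, so p -> []q is true.
      At g: []q requires q at every successor {a, b}.
        q fails at a, so []q is false at g.
Satisfying worlds: {a, b, c, d, e, f, g, h, i, j}

a, b, c, d, e, f, g, h, i, j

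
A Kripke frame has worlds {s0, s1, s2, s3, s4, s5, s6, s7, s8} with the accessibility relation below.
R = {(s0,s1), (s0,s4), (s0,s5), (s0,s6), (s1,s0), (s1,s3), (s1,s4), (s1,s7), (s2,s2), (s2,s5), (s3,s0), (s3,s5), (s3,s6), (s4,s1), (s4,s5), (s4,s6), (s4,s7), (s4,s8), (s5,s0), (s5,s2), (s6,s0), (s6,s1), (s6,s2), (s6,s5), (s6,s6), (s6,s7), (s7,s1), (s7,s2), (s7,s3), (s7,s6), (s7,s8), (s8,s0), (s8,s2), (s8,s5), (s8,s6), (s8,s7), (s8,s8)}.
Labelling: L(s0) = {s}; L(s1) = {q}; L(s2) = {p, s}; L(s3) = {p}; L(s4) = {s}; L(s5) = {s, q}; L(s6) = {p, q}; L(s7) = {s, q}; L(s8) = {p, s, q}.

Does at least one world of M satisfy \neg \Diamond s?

Let φ = \neg \Diamond s. Evaluate φ at each world:
  s0 (successors {s1, s4, s5, s6}): φ is false.
  s1 (successors {s0, s3, s4, s7}): φ is false.
  s2 (successors {s2, s5}): φ is false.
  s3 (successors {s0, s5, s6}): φ is false.
  s4 (successors {s1, s5, s6, s7, s8}): φ is false.
  s5 (successors {s0, s2}): φ is false.
  s6 (successors {s0, s1, s2, s5, s6, s7}): φ is false.
  s7 (successors {s1, s2, s3, s6, s8}): φ is false.
  s8 (successors {s0, s2, s5, s6, s7, s8}): φ is false.
For instance, at s3:
  At s3: \Diamond s is true, so \neg \Diamond s is false.
    At s3: \Diamond s requires s at some successor in {s0, s5, s6}.
      s holds at s0, so \Diamond s is true at s3.

No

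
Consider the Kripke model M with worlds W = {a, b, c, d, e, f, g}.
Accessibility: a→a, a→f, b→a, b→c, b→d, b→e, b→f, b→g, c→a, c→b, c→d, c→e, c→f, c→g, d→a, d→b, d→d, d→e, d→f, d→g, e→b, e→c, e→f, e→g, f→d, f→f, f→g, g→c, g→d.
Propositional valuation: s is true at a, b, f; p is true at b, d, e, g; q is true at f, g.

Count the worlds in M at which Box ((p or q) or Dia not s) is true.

3

Let φ = Box ((p or q) or Dia not s). Evaluate φ at each world:
  a (successors {a, f}): φ is false.
  b (successors {a, c, d, e, f, g}): φ is false.
  c (successors {a, b, d, e, f, g}): φ is false.
  d (successors {a, b, d, e, f, g}): φ is false.
  e (successors {b, c, f, g}): φ is true.
  f (successors {d, f, g}): φ is true.
  g (successors {c, d}): φ is true.
For instance, at c:
  At c: Box ((p or q) or Dia not s) requires (p or q) or Dia not s at every successor {a, b, d, e, f, g}.
    (p or q) or Dia not s fails at a, so Box ((p or q) or Dia not s) is false at c.
      At a: p or q is false, Dia not s is false, so (p or q) or Dia not s is false.
Satisfying worlds: {e, f, g}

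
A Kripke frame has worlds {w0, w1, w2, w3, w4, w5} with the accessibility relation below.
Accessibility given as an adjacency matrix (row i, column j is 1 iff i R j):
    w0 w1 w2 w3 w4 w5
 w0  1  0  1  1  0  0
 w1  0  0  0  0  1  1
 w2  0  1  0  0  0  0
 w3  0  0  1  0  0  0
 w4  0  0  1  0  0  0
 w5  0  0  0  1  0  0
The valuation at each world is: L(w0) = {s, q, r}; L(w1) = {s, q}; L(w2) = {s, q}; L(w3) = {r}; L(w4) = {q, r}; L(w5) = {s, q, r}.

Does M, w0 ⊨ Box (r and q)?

At w0: Box (r and q) requires r and q at every successor {w0, w2, w3}.
  r and q fails at w2, so Box (r and q) is false at w0.

No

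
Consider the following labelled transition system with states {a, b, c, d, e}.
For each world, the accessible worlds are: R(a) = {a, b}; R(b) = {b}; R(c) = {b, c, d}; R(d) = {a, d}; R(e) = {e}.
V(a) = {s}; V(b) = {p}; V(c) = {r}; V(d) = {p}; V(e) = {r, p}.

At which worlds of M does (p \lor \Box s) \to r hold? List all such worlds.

Recall that \Box ψ holds at a world iff ψ holds at every accessible world, and \Diamond ψ holds iff ψ holds at some accessible world.
Let φ = (p \lor \Box s) \to r. Evaluate φ at each world:
  a (successors {a, b}): φ is true.
  b (successors {b}): φ is false.
  c (successors {b, c, d}): φ is true.
  d (successors {a, d}): φ is false.
  e (successors {e}): φ is true.
For instance, at e:
  At e: p \lor \Box s is true, r is true, so (p \lor \Box s) \to r is true.
    At e: p is true, \Box s is false, so p \lor \Box s is true.
      At e: \Box s requires s at every successor {e}.
        s fails at e, so \Box s is false at e.
Satisfying worlds: {a, c, e}

a, c, e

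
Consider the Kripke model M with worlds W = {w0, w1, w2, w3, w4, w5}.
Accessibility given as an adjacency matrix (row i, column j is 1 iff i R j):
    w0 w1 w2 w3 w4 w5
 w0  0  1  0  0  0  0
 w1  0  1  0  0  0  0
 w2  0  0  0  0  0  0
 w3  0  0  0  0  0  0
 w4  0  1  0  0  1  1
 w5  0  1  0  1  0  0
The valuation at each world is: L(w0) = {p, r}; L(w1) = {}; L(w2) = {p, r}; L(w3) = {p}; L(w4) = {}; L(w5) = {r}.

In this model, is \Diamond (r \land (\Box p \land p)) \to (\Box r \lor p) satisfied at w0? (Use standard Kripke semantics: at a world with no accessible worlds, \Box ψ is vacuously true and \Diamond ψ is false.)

At w0: \Diamond (r \land (\Box p \land p)) is false, \Box r \lor p is true, so \Diamond (r \land (\Box p \land p)) \to (\Box r \lor p) is true.
  At w0: \Diamond (r \land (\Box p \land p)) requires r \land (\Box p \land p) at some successor in {w1}.
    At w1: r \land (\Box p \land p) is false.
  So \Diamond (r \land (\Box p \land p)) is false at w0.
  At w0: \Box r is false, p is true, so \Box r \lor p is true.
    At w0: \Box r requires r at every successor {w1}.
      r fails at w1, so \Box r is false at w0.

Yes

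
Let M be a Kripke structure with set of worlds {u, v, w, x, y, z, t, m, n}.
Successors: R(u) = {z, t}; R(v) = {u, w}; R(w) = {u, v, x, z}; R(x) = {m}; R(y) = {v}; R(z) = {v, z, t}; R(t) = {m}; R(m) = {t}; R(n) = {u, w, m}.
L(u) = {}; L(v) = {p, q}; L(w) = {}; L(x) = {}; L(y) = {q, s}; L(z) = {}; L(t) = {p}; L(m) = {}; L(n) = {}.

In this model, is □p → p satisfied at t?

Yes

At t: □p is false, p is true, so □p → p is true.
  At t: □p requires p at every successor {m}.
    p fails at m, so □p is false at t.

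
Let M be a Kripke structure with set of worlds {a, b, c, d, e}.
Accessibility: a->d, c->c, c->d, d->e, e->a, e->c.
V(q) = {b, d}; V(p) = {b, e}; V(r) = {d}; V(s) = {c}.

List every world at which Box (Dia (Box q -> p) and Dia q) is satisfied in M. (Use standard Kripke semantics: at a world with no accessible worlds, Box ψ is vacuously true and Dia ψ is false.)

b, e

Let φ = Box (Dia (Box q -> p) and Dia q). Evaluate φ at each world:
  a (successors {d}): φ is false.
  b (successors ∅): φ is true.
  c (successors {c, d}): φ is false.
  d (successors {e}): φ is false.
  e (successors {a, c}): φ is true.
For instance, at d:
  At d: Box (Dia (Box q -> p) and Dia q) requires Dia (Box q -> p) and Dia q at every successor {e}.
    Dia (Box q -> p) and Dia q fails at e, so Box (Dia (Box q -> p) and Dia q) is false at d.
      At e: Dia (Box q -> p) is true, Dia q is false, so Dia (Box q -> p) and Dia q is false.
Satisfying worlds: {b, e}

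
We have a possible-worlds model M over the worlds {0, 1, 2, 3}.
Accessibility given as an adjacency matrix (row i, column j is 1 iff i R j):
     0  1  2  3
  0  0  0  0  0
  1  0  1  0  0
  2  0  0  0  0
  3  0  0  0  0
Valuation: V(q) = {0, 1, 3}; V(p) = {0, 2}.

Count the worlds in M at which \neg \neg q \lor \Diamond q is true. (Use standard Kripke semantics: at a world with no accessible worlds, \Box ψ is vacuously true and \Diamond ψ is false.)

3

Recall that \Diamond ψ holds at a world iff ψ holds at some accessible world.
Let φ = \neg \neg q \lor \Diamond q. Evaluate φ at each world:
  0 (successors ∅): φ is true.
  1 (successors {1}): φ is true.
  2 (successors ∅): φ is false.
  3 (successors ∅): φ is true.
For instance, at 1:
  At 1: \neg \neg q is true, \Diamond q is true, so \neg \neg q \lor \Diamond q is true.
    At 1: \Diamond q requires q at some successor in {1}.
      q holds at 1, so \Diamond q is true at 1.
Satisfying worlds: {0, 1, 3}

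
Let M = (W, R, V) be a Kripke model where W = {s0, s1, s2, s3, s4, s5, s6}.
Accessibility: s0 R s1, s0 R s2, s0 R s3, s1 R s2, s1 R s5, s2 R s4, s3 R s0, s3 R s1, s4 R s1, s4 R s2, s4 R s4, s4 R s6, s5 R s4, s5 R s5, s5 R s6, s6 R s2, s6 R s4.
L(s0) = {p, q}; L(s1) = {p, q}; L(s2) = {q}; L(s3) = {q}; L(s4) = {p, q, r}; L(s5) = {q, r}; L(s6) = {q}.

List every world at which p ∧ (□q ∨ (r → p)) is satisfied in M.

Let φ = p ∧ (□q ∨ (r → p)). Evaluate φ at each world:
  s0 (successors {s1, s2, s3}): φ is true.
  s1 (successors {s2, s5}): φ is true.
  s2 (successors {s4}): φ is false.
  s3 (successors {s0, s1}): φ is false.
  s4 (successors {s1, s2, s4, s6}): φ is true.
  s5 (successors {s4, s5, s6}): φ is false.
  s6 (successors {s2, s4}): φ is false.
For instance, at s0:
  At s0: p is true, □q ∨ (r → p) is true, so p ∧ (□q ∨ (r → p)) is true.
    At s0: □q is true, r → p is true, so □q ∨ (r → p) is true.
      At s0: □q requires q at every successor {s1, s2, s3}.
        At s1: q is true.
        At s2: q is true.
        At s3: q is true.
      So □q is true at s0.
Satisfying worlds: {s0, s1, s4}

s0, s1, s4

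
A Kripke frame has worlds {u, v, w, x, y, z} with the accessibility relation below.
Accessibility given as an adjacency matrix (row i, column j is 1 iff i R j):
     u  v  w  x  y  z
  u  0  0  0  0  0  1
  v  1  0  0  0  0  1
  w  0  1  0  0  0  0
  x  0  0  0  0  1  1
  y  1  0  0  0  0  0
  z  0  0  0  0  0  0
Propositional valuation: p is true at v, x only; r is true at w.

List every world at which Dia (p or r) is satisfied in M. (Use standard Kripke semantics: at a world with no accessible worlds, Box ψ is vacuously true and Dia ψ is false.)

w

Recall that Dia ψ holds at a world iff ψ holds at some accessible world.
Let φ = Dia (p or r). Evaluate φ at each world:
  u (successors {z}): φ is false.
  v (successors {u, z}): φ is false.
  w (successors {v}): φ is true.
  x (successors {y, z}): φ is false.
  y (successors {u}): φ is false.
  z (successors ∅): φ is false.
For instance, at w:
  At w: Dia (p or r) requires p or r at some successor in {v}.
    p or r holds at v, so Dia (p or r) is true at w.
Satisfying worlds: {w}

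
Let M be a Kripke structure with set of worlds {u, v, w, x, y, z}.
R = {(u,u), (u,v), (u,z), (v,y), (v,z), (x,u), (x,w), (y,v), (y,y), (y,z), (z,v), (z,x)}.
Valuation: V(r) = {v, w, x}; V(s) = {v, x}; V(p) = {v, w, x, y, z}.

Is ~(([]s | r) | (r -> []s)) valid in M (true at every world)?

No

Let φ = ~(([]s | r) | (r -> []s)). Evaluate φ at each world:
  u (successors {u, v, z}): φ is false.
  v (successors {y, z}): φ is false.
  w (successors ∅): φ is false.
  x (successors {u, w}): φ is false.
  y (successors {v, y, z}): φ is false.
  z (successors {v, x}): φ is false.
Detail at u (counterexample):
  At u: ([]s | r) | (r -> []s) is true, so ~(([]s | r) | (r -> []s)) is false.
    At u: []s | r is false, r -> []s is true, so ([]s | r) | (r -> []s) is true.
      At u: []s is false, r is false, so []s | r is false.
      At u: r is false, []s is false, so r -> []s is true.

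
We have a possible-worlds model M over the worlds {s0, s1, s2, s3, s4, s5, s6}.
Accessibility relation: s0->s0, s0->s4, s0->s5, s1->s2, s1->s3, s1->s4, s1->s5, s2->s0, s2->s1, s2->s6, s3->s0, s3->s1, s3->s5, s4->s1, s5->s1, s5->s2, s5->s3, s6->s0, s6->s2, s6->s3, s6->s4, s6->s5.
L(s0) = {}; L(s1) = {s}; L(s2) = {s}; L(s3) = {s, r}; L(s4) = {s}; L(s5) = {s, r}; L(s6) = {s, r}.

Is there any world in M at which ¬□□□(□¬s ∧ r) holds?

Recall that □ψ holds at a world iff ψ holds at every accessible world, and ◇ψ holds iff ψ holds at some accessible world.
Let φ = ¬□□□(□¬s ∧ r). Evaluate φ at each world:
  s0 (successors {s0, s4, s5}): φ is true.
  s1 (successors {s2, s3, s4, s5}): φ is true.
  s2 (successors {s0, s1, s6}): φ is true.
  s3 (successors {s0, s1, s5}): φ is true.
  s4 (successors {s1}): φ is true.
  s5 (successors {s1, s2, s3}): φ is true.
  s6 (successors {s0, s2, s3, s4, s5}): φ is true.
Detail at s0 (witness):
  At s0: □□□(□¬s ∧ r) is false, so ¬□□□(□¬s ∧ r) is true.
    At s0: □□□(□¬s ∧ r) requires □□(□¬s ∧ r) at every successor {s0, s4, s5}.
      □□(□¬s ∧ r) fails at s0, so □□□(□¬s ∧ r) is false at s0.

Yes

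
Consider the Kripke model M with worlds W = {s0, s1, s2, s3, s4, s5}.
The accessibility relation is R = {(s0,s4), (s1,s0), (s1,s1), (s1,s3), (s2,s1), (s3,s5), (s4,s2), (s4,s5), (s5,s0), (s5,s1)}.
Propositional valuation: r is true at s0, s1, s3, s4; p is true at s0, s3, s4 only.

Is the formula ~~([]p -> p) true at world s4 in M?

Recall that []ψ holds at a world iff ψ holds at every accessible world, and <>ψ holds iff ψ holds at some accessible world.
At s4: ~([]p -> p) is false, so ~~([]p -> p) is true.
  At s4: []p -> p is true, so ~([]p -> p) is false.
    At s4: []p is false, p is true, so []p -> p is true.
      At s4: []p requires p at every successor {s2, s5}.
        p fails at s2, so []p is false at s4.

Yes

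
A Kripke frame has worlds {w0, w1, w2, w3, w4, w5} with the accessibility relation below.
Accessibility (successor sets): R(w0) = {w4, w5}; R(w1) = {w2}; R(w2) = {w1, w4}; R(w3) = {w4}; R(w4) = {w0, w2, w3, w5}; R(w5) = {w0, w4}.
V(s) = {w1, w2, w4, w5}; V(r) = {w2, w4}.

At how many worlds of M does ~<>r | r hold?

2

Let φ = ~<>r | r. Evaluate φ at each world:
  w0 (successors {w4, w5}): φ is false.
  w1 (successors {w2}): φ is false.
  w2 (successors {w1, w4}): φ is true.
  w3 (successors {w4}): φ is false.
  w4 (successors {w0, w2, w3, w5}): φ is true.
  w5 (successors {w0, w4}): φ is false.
For instance, at w3:
  At w3: ~<>r is false, r is false, so ~<>r | r is false.
    At w3: <>r is true, so ~<>r is false.
      At w3: <>r requires r at some successor in {w4}.
        r holds at w4, so <>r is true at w3.
Satisfying worlds: {w2, w4}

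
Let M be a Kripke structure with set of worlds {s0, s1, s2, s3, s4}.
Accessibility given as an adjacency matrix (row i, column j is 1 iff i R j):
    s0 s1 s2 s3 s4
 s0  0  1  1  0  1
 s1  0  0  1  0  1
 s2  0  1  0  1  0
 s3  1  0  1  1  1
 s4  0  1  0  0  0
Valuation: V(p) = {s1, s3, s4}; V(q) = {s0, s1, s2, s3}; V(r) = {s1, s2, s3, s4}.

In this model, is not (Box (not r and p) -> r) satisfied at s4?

No

Recall that Box ψ holds at a world iff ψ holds at every accessible world, and Dia ψ holds iff ψ holds at some accessible world.
At s4: Box (not r and p) -> r is true, so not (Box (not r and p) -> r) is false.
  At s4: Box (not r and p) is false, r is true, so Box (not r and p) -> r is true.
    At s4: Box (not r and p) requires not r and p at every successor {s1}.
      not r and p fails at s1, so Box (not r and p) is false at s4.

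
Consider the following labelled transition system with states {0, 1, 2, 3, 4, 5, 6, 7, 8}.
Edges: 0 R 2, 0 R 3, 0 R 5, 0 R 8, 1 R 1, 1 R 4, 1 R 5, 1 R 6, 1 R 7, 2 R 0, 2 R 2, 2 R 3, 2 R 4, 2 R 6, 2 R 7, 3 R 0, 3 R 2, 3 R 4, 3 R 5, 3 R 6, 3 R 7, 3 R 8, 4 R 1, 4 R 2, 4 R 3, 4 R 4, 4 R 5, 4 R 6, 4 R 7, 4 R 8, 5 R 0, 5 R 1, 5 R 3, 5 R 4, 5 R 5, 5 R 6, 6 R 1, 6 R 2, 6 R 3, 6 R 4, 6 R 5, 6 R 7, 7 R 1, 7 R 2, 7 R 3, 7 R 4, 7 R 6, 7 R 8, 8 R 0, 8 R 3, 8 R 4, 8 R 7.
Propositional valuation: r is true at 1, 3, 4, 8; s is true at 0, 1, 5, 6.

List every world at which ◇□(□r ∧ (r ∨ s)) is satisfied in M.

none

Let φ = ◇□(□r ∧ (r ∨ s)). Evaluate φ at each world:
  0 (successors {2, 3, 5, 8}): φ is false.
  1 (successors {1, 4, 5, 6, 7}): φ is false.
  2 (successors {0, 2, 3, 4, 6, 7}): φ is false.
  3 (successors {0, 2, 4, 5, 6, 7, 8}): φ is false.
  4 (successors {1, 2, 3, 4, 5, 6, 7, 8}): φ is false.
  5 (successors {0, 1, 3, 4, 5, 6}): φ is false.
  6 (successors {1, 2, 3, 4, 5, 7}): φ is false.
  7 (successors {1, 2, 3, 4, 6, 8}): φ is false.
  8 (successors {0, 3, 4, 7}): φ is false.
For instance, at 8:
  At 8: ◇□(□r ∧ (r ∨ s)) requires □(□r ∧ (r ∨ s)) at some successor in {0, 3, 4, 7}.
    At 0: □(□r ∧ (r ∨ s)) is false.
    At 3: □(□r ∧ (r ∨ s)) is false.
    At 4: □(□r ∧ (r ∨ s)) is false.
    At 7: □(□r ∧ (r ∨ s)) is false.
  So ◇□(□r ∧ (r ∨ s)) is false at 8.
Satisfying worlds: none.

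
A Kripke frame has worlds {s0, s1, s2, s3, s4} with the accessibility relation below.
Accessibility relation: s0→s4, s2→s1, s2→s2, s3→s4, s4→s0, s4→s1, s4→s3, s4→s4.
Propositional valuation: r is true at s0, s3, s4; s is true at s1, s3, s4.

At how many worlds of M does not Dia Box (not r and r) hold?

3

Let φ = not Dia Box (not r and r). Evaluate φ at each world:
  s0 (successors {s4}): φ is true.
  s1 (successors ∅): φ is true.
  s2 (successors {s1, s2}): φ is false.
  s3 (successors {s4}): φ is true.
  s4 (successors {s0, s1, s3, s4}): φ is false.
For instance, at s0:
  At s0: Dia Box (not r and r) is false, so not Dia Box (not r and r) is true.
    At s0: Dia Box (not r and r) requires Box (not r and r) at some successor in {s4}.
      At s4: Box (not r and r) is false.
    So Dia Box (not r and r) is false at s0.
Satisfying worlds: {s0, s1, s3}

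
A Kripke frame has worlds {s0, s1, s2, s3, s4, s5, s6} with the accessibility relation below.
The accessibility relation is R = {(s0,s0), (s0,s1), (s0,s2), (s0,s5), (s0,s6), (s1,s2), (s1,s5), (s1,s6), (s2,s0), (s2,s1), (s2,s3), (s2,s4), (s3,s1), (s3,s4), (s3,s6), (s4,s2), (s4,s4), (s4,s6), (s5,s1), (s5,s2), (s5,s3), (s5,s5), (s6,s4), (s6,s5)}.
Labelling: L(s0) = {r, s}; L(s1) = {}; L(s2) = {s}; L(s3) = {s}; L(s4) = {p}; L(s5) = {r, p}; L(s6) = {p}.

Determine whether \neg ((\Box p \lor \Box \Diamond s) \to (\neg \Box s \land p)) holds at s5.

No

Recall that \Box ψ holds at a world iff ψ holds at every accessible world, and \Diamond ψ holds iff ψ holds at some accessible world.
At s5: (\Box p \lor \Box \Diamond s) \to (\neg \Box s \land p) is true, so \neg ((\Box p \lor \Box \Diamond s) \to (\neg \Box s \land p)) is false.
  At s5: \Box p \lor \Box \Diamond s is false, \neg \Box s \land p is true, so (\Box p \lor \Box \Diamond s) \to (\neg \Box s \land p) is true.
    At s5: \Box p is false, \Box \Diamond s is false, so \Box p \lor \Box \Diamond s is false.
      At s5: \Box p requires p at every successor {s1, s2, s3, s5}.
        p fails at s1, so \Box p is false at s5.
      At s5: \Box \Diamond s requires \Diamond s at every successor {s1, s2, s3, s5}.
        \Diamond s fails at s3, so \Box \Diamond s is false at s5.
    At s5: \neg \Box s is true, p is true, so \neg \Box s \land p is true.
      At s5: \Box s is false, so \neg \Box s is true.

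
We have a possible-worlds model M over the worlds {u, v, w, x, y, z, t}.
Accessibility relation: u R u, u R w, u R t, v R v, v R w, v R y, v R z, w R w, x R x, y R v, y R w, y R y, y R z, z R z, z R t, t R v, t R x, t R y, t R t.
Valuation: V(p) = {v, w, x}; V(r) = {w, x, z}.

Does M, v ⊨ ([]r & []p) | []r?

Recall that []ψ holds at a world iff ψ holds at every accessible world, and <>ψ holds iff ψ holds at some accessible world.
At v: []r & []p is false, []r is false, so ([]r & []p) | []r is false.
  At v: []r is false, []p is false, so []r & []p is false.
    At v: []r requires r at every successor {v, w, y, z}.
      r fails at v, so []r is false at v.
    At v: []p requires p at every successor {v, w, y, z}.
      p fails at y, so []p is false at v.
  At v: []r requires r at every successor {v, w, y, z}.
    r fails at v, so []r is false at v.

No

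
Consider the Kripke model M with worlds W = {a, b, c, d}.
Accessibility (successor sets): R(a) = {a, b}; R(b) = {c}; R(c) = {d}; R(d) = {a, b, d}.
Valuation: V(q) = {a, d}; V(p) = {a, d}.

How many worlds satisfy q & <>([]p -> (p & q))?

Recall that []ψ holds at a world iff ψ holds at every accessible world, and <>ψ holds iff ψ holds at some accessible world.
Let φ = q & <>([]p -> (p & q)). Evaluate φ at each world:
  a (successors {a, b}): φ is true.
  b (successors {c}): φ is false.
  c (successors {d}): φ is false.
  d (successors {a, b, d}): φ is true.
For instance, at c:
  At c: q is false, <>([]p -> (p & q)) is true, so q & <>([]p -> (p & q)) is false.
    At c: <>([]p -> (p & q)) requires []p -> (p & q) at some successor in {d}.
      []p -> (p & q) holds at d, so <>([]p -> (p & q)) is true at c.
Satisfying worlds: {a, d}

2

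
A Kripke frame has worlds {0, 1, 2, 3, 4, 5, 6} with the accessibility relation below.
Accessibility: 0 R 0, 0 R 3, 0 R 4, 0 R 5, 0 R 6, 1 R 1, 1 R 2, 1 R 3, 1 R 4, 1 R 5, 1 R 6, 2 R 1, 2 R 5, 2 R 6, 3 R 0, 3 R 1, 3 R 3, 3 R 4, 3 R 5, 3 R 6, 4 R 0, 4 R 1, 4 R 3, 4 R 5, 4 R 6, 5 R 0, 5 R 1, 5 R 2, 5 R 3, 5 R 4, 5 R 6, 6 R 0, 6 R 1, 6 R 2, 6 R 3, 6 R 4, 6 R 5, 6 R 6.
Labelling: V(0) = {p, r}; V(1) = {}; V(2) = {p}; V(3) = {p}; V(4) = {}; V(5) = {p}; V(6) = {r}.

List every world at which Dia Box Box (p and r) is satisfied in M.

Let φ = Dia Box Box (p and r). Evaluate φ at each world:
  0 (successors {0, 3, 4, 5, 6}): φ is false.
  1 (successors {1, 2, 3, 4, 5, 6}): φ is false.
  2 (successors {1, 5, 6}): φ is false.
  3 (successors {0, 1, 3, 4, 5, 6}): φ is false.
  4 (successors {0, 1, 3, 5, 6}): φ is false.
  5 (successors {0, 1, 2, 3, 4, 6}): φ is false.
  6 (successors {0, 1, 2, 3, 4, 5, 6}): φ is false.
For instance, at 2:
  At 2: Dia Box Box (p and r) requires Box Box (p and r) at some successor in {1, 5, 6}.
    At 1: Box Box (p and r) is false.
    At 5: Box Box (p and r) is false.
    At 6: Box Box (p and r) is false.
  So Dia Box Box (p and r) is false at 2.
Satisfying worlds: none.

none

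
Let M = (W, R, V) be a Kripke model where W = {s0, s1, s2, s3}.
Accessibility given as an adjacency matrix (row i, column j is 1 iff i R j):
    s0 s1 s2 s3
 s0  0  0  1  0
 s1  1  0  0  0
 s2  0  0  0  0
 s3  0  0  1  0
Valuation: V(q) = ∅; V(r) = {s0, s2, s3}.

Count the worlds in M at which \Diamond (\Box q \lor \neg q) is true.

3

Let φ = \Diamond (\Box q \lor \neg q). Evaluate φ at each world:
  s0 (successors {s2}): φ is true.
  s1 (successors {s0}): φ is true.
  s2 (successors ∅): φ is false.
  s3 (successors {s2}): φ is true.
For instance, at s1:
  At s1: \Diamond (\Box q \lor \neg q) requires \Box q \lor \neg q at some successor in {s0}.
    \Box q \lor \neg q holds at s0, so \Diamond (\Box q \lor \neg q) is true at s1.
      At s0: \Box q is false, \neg q is true, so \Box q \lor \neg q is true.
Satisfying worlds: {s0, s1, s3}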